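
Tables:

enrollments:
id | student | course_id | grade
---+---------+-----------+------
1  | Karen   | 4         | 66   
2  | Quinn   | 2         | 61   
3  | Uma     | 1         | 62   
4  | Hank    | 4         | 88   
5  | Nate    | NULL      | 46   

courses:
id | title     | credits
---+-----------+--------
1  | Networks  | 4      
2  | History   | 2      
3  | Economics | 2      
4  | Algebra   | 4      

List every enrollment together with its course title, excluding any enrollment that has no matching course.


INNER JOIN keeps only enrollments rows whose course_id matches an id in courses. Walk through each enrollment:
  - enrollment 1 (Karen): course_id=4 -> matches Algebra
  - enrollment 2 (Quinn): course_id=2 -> matches History
  - enrollment 3 (Uma): course_id=1 -> matches Networks
  - enrollment 4 (Hank): course_id=4 -> matches Algebra
  - enrollment 5 (Nate): course_id=NULL, no match -> dropped
So 1 of 5 rows is dropped.

SQL:
SELECT a.student, b.title AS course
FROM enrollments a
INNER JOIN courses b ON a.course_id = b.id

Result:
student | course  
--------+---------
Karen   | Algebra 
Quinn   | History 
Uma     | Networks
Hank    | Algebra 


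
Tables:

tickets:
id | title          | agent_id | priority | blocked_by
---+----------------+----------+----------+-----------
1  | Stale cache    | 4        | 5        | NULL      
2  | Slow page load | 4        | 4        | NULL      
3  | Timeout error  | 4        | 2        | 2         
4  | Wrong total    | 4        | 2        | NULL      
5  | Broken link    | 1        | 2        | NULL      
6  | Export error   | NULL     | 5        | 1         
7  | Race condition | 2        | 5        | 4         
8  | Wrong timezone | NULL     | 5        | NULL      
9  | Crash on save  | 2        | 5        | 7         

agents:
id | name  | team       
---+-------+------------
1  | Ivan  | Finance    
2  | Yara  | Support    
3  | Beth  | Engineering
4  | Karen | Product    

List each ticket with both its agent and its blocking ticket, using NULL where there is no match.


Two LEFT JOINs from the same base table tickets: one to agents via agent_id, one to tickets itself via blocked_by. Both are LEFT so every ticket is preserved.
Match against agents:
  - ticket 1 (Stale cache): agent_id=4 -> matches Karen
  - ticket 2 (Slow page load): agent_id=4 -> matches Karen
  - ticket 3 (Timeout error): agent_id=4 -> matches Karen
  - ticket 4 (Wrong total): agent_id=4 -> matches Karen
  - ticket 5 (Broken link): agent_id=1 -> matches Ivan
  - ticket 6 (Export error): agent_id=NULL, no match -> kept with NULL
  - ticket 7 (Race condition): agent_id=2 -> matches Yara
  - ticket 8 (Wrong timezone): agent_id=NULL, no match -> kept with NULL
  - ticket 9 (Crash on save): agent_id=2 -> matches Yara
Match against tickets (self):
  - ticket 1 (Stale cache): blocked_by=NULL -> NULL
  - ticket 2 (Slow page load): blocked_by=NULL -> NULL
  - ticket 3 (Timeout error): blocked_by=2 -> Slow page load
  - ticket 4 (Wrong total): blocked_by=NULL -> NULL
  - ticket 5 (Broken link): blocked_by=NULL -> NULL
  - ticket 6 (Export error): blocked_by=1 -> Stale cache
  - ticket 7 (Race condition): blocked_by=4 -> Wrong total
  - ticket 8 (Wrong timezone): blocked_by=NULL -> NULL
  - ticket 9 (Crash on save): blocked_by=7 -> Race condition

SQL:
SELECT a.title, b.name AS agent, c.title AS blocked_by
FROM tickets a
LEFT JOIN agents b ON a.agent_id = b.id
LEFT JOIN tickets c ON a.blocked_by = c.id

Result:
title          | agent | blocked_by    
---------------+-------+---------------
Stale cache    | Karen | NULL          
Slow page load | Karen | NULL          
Timeout error  | Karen | Slow page load
Wrong total    | Karen | NULL          
Broken link    | Ivan  | NULL          
Export error   | NULL  | Stale cache   
Race condition | Yara  | Wrong total   
Wrong timezone | NULL  | NULL          
Crash on save  | Yara  | Race condition


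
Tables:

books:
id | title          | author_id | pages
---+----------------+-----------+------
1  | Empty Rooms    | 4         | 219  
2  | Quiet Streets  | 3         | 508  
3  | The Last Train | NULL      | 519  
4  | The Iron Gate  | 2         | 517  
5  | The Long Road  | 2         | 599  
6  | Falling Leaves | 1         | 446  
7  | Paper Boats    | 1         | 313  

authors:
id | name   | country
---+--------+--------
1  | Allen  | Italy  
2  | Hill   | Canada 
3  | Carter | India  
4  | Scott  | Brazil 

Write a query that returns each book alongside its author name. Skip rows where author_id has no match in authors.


INNER JOIN keeps only books rows whose author_id matches an id in authors. Walk through each book:
  - book 1 (Empty Rooms): author_id=4 -> matches Scott
  - book 2 (Quiet Streets): author_id=3 -> matches Carter
  - book 3 (The Last Train): author_id=NULL, no match -> dropped
  - book 4 (The Iron Gate): author_id=2 -> matches Hill
  - book 5 (The Long Road): author_id=2 -> matches Hill
  - book 6 (Falling Leaves): author_id=1 -> matches Allen
  - book 7 (Paper Boats): author_id=1 -> matches Allen
So 1 of 7 rows is dropped.

SQL:
SELECT a.title, b.name AS author
FROM books a
INNER JOIN authors b ON a.author_id = b.id

Result:
title          | author
---------------+-------
Empty Rooms    | Scott 
Quiet Streets  | Carter
The Iron Gate  | Hill  
The Long Road  | Hill  
Falling Leaves | Allen 
Paper Boats    | Allen 


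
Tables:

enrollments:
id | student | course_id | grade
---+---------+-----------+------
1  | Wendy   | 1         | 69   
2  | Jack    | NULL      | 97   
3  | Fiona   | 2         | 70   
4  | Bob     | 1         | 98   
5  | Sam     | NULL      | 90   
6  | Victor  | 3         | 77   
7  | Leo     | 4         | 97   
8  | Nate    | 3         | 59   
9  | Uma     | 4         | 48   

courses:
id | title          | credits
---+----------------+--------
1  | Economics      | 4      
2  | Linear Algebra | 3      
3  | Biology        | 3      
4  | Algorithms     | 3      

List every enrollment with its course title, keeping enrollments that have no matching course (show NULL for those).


LEFT JOIN keeps every row from enrollments (the left table); where course_id has no match in courses, the course columns become NULL. Walk through each enrollment:
  - enrollment 1 (Wendy): course_id=1 -> matches Economics
  - enrollment 2 (Jack): course_id=NULL, no match -> kept with NULL
  - enrollment 3 (Fiona): course_id=2 -> matches Linear Algebra
  - enrollment 4 (Bob): course_id=1 -> matches Economics
  - enrollment 5 (Sam): course_id=NULL, no match -> kept with NULL
  - enrollment 6 (Victor): course_id=3 -> matches Biology
  - enrollment 7 (Leo): course_id=4 -> matches Algorithms
  - enrollment 8 (Nate): course_id=3 -> matches Biology
  - enrollment 9 (Uma): course_id=4 -> matches Algorithms
All 9 rows appear; 2 have NULL course.

SQL:
SELECT a.student, b.title AS course
FROM enrollments a
LEFT JOIN courses b ON a.course_id = b.id

Result:
student | course        
--------+---------------
Wendy   | Economics     
Jack    | NULL          
Fiona   | Linear Algebra
Bob     | Economics     
Sam     | NULL          
Victor  | Biology       
Leo     | Algorithms    
Nate    | Biology       
Uma     | Algorithms    


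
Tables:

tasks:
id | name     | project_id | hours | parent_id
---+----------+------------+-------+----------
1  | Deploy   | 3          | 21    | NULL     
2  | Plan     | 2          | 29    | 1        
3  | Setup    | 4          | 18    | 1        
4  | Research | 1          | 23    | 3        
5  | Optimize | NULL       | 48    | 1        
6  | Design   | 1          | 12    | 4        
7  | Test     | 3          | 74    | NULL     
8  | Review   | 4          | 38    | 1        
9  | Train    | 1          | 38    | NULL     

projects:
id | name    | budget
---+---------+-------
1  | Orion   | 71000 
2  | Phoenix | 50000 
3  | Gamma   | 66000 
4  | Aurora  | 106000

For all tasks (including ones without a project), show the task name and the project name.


LEFT JOIN keeps every row from tasks (the left table); where project_id has no match in projects, the project columns become NULL. Walk through each task:
  - task 1 (Deploy): project_id=3 -> matches Gamma
  - task 2 (Plan): project_id=2 -> matches Phoenix
  - task 3 (Setup): project_id=4 -> matches Aurora
  - task 4 (Research): project_id=1 -> matches Orion
  - task 5 (Optimize): project_id=NULL, no match -> kept with NULL
  - task 6 (Design): project_id=1 -> matches Orion
  - task 7 (Test): project_id=3 -> matches Gamma
  - task 8 (Review): project_id=4 -> matches Aurora
  - task 9 (Train): project_id=1 -> matches Orion
All 9 rows appear; 1 has NULL project.

SQL:
SELECT a.name, b.name AS project
FROM tasks a
LEFT JOIN projects b ON a.project_id = b.id

Result:
name     | project
---------+--------
Deploy   | Gamma  
Plan     | Phoenix
Setup    | Aurora 
Research | Orion  
Optimize | NULL   
Design   | Orion  
Test     | Gamma  
Review   | Aurora 
Train    | Orion  


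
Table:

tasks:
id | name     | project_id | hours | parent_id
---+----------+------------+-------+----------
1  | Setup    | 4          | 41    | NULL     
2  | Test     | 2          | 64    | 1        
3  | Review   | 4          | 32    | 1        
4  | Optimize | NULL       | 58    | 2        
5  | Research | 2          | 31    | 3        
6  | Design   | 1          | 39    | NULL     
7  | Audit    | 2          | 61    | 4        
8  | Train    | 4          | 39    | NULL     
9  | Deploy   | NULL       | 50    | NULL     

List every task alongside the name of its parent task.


This is a self-join: tasks is joined to a second copy of itself, matching each row's parent_id to another row's id. Use LEFT JOIN so rows with parent_id=NULL are kept.
  - task 1 (Setup): parent_id=NULL -> NULL
  - task 2 (Test): parent_id=1 -> Setup
  - task 3 (Review): parent_id=1 -> Setup
  - task 4 (Optimize): parent_id=2 -> Test
  - task 5 (Research): parent_id=3 -> Review
  - task 6 (Design): parent_id=NULL -> NULL
  - task 7 (Audit): parent_id=4 -> Optimize
  - task 8 (Train): parent_id=NULL -> NULL
  - task 9 (Deploy): parent_id=NULL -> NULL

SQL:
SELECT a.name AS item, b.name AS parent
FROM tasks a
LEFT JOIN tasks b ON a.parent_id = b.id

Result:
item     | parent  
---------+---------
Setup    | NULL    
Test     | Setup   
Review   | Setup   
Optimize | Test    
Research | Review  
Design   | NULL    
Audit    | Optimize
Train    | NULL    
Deploy   | NULL    


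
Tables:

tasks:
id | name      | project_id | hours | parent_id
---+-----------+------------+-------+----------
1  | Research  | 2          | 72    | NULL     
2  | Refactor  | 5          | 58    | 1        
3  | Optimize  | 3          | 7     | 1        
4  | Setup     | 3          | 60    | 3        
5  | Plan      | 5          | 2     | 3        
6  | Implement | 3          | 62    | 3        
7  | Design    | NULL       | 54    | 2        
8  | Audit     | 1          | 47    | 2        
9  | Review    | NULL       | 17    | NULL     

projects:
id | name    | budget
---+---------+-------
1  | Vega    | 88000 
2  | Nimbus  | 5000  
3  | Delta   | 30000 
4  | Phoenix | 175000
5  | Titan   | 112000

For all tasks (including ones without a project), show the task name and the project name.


LEFT JOIN keeps every row from tasks (the left table); where project_id has no match in projects, the project columns become NULL. Walk through each task:
  - task 1 (Research): project_id=2 -> matches Nimbus
  - task 2 (Refactor): project_id=5 -> matches Titan
  - task 3 (Optimize): project_id=3 -> matches Delta
  - task 4 (Setup): project_id=3 -> matches Delta
  - task 5 (Plan): project_id=5 -> matches Titan
  - task 6 (Implement): project_id=3 -> matches Delta
  - task 7 (Design): project_id=NULL, no match -> kept with NULL
  - task 8 (Audit): project_id=1 -> matches Vega
  - task 9 (Review): project_id=NULL, no match -> kept with NULL
All 9 rows appear; 2 have NULL project.

SQL:
SELECT a.name, b.name AS project
FROM tasks a
LEFT JOIN projects b ON a.project_id = b.id

Result:
name      | project
----------+--------
Research  | Nimbus 
Refactor  | Titan  
Optimize  | Delta  
Setup     | Delta  
Plan      | Titan  
Implement | Delta  
Design    | NULL   
Audit     | Vega   
Review    | NULL   


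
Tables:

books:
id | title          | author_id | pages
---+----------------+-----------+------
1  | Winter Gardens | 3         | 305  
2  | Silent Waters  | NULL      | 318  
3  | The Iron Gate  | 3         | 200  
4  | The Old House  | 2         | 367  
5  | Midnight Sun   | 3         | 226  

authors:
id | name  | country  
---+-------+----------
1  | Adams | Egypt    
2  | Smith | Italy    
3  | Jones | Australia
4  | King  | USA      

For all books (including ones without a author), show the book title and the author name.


LEFT JOIN keeps every row from books (the left table); where author_id has no match in authors, the author columns become NULL. Walk through each book:
  - book 1 (Winter Gardens): author_id=3 -> matches Jones
  - book 2 (Silent Waters): author_id=NULL, no match -> kept with NULL
  - book 3 (The Iron Gate): author_id=3 -> matches Jones
  - book 4 (The Old House): author_id=2 -> matches Smith
  - book 5 (Midnight Sun): author_id=3 -> matches Jones
All 5 rows appear; 1 has NULL author.

SQL:
SELECT a.title, b.name AS author
FROM books a
LEFT JOIN authors b ON a.author_id = b.id

Result:
title          | author
---------------+-------
Winter Gardens | Jones 
Silent Waters  | NULL  
The Iron Gate  | Jones 
The Old House  | Smith 
Midnight Sun   | Jones 


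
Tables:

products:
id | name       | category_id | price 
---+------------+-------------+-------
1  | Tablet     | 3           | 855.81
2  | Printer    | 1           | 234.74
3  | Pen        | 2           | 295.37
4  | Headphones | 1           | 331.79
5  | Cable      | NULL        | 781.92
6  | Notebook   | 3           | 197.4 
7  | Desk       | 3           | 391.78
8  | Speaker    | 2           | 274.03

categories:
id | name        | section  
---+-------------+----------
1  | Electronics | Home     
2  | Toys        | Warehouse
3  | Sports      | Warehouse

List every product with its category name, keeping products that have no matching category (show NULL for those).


LEFT JOIN keeps every row from products (the left table); where category_id has no match in categories, the category columns become NULL. Walk through each product:
  - product 1 (Tablet): category_id=3 -> matches Sports
  - product 2 (Printer): category_id=1 -> matches Electronics
  - product 3 (Pen): category_id=2 -> matches Toys
  - product 4 (Headphones): category_id=1 -> matches Electronics
  - product 5 (Cable): category_id=NULL, no match -> kept with NULL
  - product 6 (Notebook): category_id=3 -> matches Sports
  - product 7 (Desk): category_id=3 -> matches Sports
  - product 8 (Speaker): category_id=2 -> matches Toys
All 8 rows appear; 1 has NULL category.

SQL:
SELECT a.name, b.name AS category
FROM products a
LEFT JOIN categories b ON a.category_id = b.id

Result:
name       | category   
-----------+------------
Tablet     | Sports     
Printer    | Electronics
Pen        | Toys       
Headphones | Electronics
Cable      | NULL       
Notebook   | Sports     
Desk       | Sports     
Speaker    | Toys       


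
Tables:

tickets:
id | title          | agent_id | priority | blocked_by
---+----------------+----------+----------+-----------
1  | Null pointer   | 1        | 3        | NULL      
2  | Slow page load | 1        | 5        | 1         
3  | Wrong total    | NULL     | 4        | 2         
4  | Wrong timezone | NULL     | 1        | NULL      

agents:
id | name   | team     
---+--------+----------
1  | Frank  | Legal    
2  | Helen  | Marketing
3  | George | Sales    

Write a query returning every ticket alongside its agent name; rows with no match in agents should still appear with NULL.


LEFT JOIN keeps every row from tickets (the left table); where agent_id has no match in agents, the agent columns become NULL. Walk through each ticket:
  - ticket 1 (Null pointer): agent_id=1 -> matches Frank
  - ticket 2 (Slow page load): agent_id=1 -> matches Frank
  - ticket 3 (Wrong total): agent_id=NULL, no match -> kept with NULL
  - ticket 4 (Wrong timezone): agent_id=NULL, no match -> kept with NULL
All 4 rows appear; 2 have NULL agent.

SQL:
SELECT a.title, b.name AS agent
FROM tickets a
LEFT JOIN agents b ON a.agent_id = b.id

Result:
title          | agent
---------------+------
Null pointer   | Frank
Slow page load | Frank
Wrong total    | NULL 
Wrong timezone | NULL 


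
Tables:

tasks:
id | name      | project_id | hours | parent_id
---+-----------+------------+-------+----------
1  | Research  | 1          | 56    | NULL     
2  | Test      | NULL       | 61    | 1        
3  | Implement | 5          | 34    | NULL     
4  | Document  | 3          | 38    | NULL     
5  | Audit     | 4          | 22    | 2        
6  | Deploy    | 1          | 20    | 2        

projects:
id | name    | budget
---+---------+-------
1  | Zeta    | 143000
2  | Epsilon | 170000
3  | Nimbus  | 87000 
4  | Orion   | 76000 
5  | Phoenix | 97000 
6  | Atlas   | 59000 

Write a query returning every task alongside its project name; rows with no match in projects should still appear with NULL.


LEFT JOIN keeps every row from tasks (the left table); where project_id has no match in projects, the project columns become NULL. Walk through each task:
  - task 1 (Research): project_id=1 -> matches Zeta
  - task 2 (Test): project_id=NULL, no match -> kept with NULL
  - task 3 (Implement): project_id=5 -> matches Phoenix
  - task 4 (Document): project_id=3 -> matches Nimbus
  - task 5 (Audit): project_id=4 -> matches Orion
  - task 6 (Deploy): project_id=1 -> matches Zeta
All 6 rows appear; 1 has NULL project.

SQL:
SELECT a.name, b.name AS project
FROM tasks a
LEFT JOIN projects b ON a.project_id = b.id

Result:
name      | project
----------+--------
Research  | Zeta   
Test      | NULL   
Implement | Phoenix
Document  | Nimbus 
Audit     | Orion  
Deploy    | Zeta   


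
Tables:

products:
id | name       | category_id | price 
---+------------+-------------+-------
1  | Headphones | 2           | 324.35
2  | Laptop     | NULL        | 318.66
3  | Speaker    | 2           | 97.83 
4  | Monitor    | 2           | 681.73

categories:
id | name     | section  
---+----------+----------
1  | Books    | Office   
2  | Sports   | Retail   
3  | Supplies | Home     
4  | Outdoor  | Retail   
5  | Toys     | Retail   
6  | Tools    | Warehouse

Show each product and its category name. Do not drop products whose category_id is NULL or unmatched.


LEFT JOIN keeps every row from products (the left table); where category_id has no match in categories, the category columns become NULL. Walk through each product:
  - product 1 (Headphones): category_id=2 -> matches Sports
  - product 2 (Laptop): category_id=NULL, no match -> kept with NULL
  - product 3 (Speaker): category_id=2 -> matches Sports
  - product 4 (Monitor): category_id=2 -> matches Sports
All 4 rows appear; 1 has NULL category.

SQL:
SELECT a.name, b.name AS category
FROM products a
LEFT JOIN categories b ON a.category_id = b.id

Result:
name       | category
-----------+---------
Headphones | Sports  
Laptop     | NULL    
Speaker    | Sports  
Monitor    | Sports  


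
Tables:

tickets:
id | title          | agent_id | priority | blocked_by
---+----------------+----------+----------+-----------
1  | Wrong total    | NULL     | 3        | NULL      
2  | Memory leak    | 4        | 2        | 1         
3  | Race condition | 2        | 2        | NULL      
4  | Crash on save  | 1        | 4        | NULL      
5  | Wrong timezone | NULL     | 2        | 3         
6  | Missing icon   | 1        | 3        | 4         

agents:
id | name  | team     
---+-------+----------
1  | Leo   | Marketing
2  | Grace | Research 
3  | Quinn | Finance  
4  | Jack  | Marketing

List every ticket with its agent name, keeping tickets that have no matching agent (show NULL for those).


LEFT JOIN keeps every row from tickets (the left table); where agent_id has no match in agents, the agent columns become NULL. Walk through each ticket:
  - ticket 1 (Wrong total): agent_id=NULL, no match -> kept with NULL
  - ticket 2 (Memory leak): agent_id=4 -> matches Jack
  - ticket 3 (Race condition): agent_id=2 -> matches Grace
  - ticket 4 (Crash on save): agent_id=1 -> matches Leo
  - ticket 5 (Wrong timezone): agent_id=NULL, no match -> kept with NULL
  - ticket 6 (Missing icon): agent_id=1 -> matches Leo
All 6 rows appear; 2 have NULL agent.

SQL:
SELECT a.title, b.name AS agent
FROM tickets a
LEFT JOIN agents b ON a.agent_id = b.id

Result:
title          | agent
---------------+------
Wrong total    | NULL 
Memory leak    | Jack 
Race condition | Grace
Crash on save  | Leo  
Wrong timezone | NULL 
Missing icon   | Leo  


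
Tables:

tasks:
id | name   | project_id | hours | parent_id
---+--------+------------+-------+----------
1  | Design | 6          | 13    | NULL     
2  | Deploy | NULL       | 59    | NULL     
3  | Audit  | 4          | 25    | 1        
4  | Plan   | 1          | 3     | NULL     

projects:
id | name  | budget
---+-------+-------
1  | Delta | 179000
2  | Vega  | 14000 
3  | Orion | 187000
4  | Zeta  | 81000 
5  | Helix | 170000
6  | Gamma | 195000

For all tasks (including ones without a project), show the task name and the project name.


LEFT JOIN keeps every row from tasks (the left table); where project_id has no match in projects, the project columns become NULL. Walk through each task:
  - task 1 (Design): project_id=6 -> matches Gamma
  - task 2 (Deploy): project_id=NULL, no match -> kept with NULL
  - task 3 (Audit): project_id=4 -> matches Zeta
  - task 4 (Plan): project_id=1 -> matches Delta
All 4 rows appear; 1 has NULL project.

SQL:
SELECT a.name, b.name AS project
FROM tasks a
LEFT JOIN projects b ON a.project_id = b.id

Result:
name   | project
-------+--------
Design | Gamma  
Deploy | NULL   
Audit  | Zeta   
Plan   | Delta  


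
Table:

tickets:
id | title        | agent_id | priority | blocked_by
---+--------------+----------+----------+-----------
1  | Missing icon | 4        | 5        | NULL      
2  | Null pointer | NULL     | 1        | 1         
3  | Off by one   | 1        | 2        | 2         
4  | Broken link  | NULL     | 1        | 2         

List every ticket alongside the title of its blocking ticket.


This is a self-join: tickets is joined to a second copy of itself, matching each row's blocked_by to another row's id. Use LEFT JOIN so rows with blocked_by=NULL are kept.
  - ticket 1 (Missing icon): blocked_by=NULL -> NULL
  - ticket 2 (Null pointer): blocked_by=1 -> Missing icon
  - ticket 3 (Off by one): blocked_by=2 -> Null pointer
  - ticket 4 (Broken link): blocked_by=2 -> Null pointer

SQL:
SELECT a.title AS item, b.title AS blocked_by
FROM tickets a
LEFT JOIN tickets b ON a.blocked_by = b.id

Result:
item         | blocked_by  
-------------+-------------
Missing icon | NULL        
Null pointer | Missing icon
Off by one   | Null pointer
Broken link  | Null pointer


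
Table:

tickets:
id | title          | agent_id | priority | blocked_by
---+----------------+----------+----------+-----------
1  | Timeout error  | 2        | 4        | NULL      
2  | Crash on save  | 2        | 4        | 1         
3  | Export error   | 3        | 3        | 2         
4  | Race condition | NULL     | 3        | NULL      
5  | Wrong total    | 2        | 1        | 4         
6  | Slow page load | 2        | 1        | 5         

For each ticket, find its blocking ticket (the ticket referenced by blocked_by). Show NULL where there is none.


This is a self-join: tickets is joined to a second copy of itself, matching each row's blocked_by to another row's id. Use LEFT JOIN so rows with blocked_by=NULL are kept.
  - ticket 1 (Timeout error): blocked_by=NULL -> NULL
  - ticket 2 (Crash on save): blocked_by=1 -> Timeout error
  - ticket 3 (Export error): blocked_by=2 -> Crash on save
  - ticket 4 (Race condition): blocked_by=NULL -> NULL
  - ticket 5 (Wrong total): blocked_by=4 -> Race condition
  - ticket 6 (Slow page load): blocked_by=5 -> Wrong total

SQL:
SELECT a.title AS item, b.title AS blocked_by
FROM tickets a
LEFT JOIN tickets b ON a.blocked_by = b.id

Result:
item           | blocked_by    
---------------+---------------
Timeout error  | NULL          
Crash on save  | Timeout error 
Export error   | Crash on save 
Race condition | NULL          
Wrong total    | Race condition
Slow page load | Wrong total   


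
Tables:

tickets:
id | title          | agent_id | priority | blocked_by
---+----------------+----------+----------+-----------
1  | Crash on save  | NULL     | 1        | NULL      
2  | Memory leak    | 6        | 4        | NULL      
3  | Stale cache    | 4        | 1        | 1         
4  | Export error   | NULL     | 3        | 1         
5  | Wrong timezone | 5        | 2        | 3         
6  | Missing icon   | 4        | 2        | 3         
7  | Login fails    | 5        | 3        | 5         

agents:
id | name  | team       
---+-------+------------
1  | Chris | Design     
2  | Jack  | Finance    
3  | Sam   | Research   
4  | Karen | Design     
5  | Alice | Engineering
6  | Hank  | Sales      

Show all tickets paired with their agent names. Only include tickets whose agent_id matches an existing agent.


INNER JOIN keeps only tickets rows whose agent_id matches an id in agents. Walk through each ticket:
  - ticket 1 (Crash on save): agent_id=NULL, no match -> dropped
  - ticket 2 (Memory leak): agent_id=6 -> matches Hank
  - ticket 3 (Stale cache): agent_id=4 -> matches Karen
  - ticket 4 (Export error): agent_id=NULL, no match -> dropped
  - ticket 5 (Wrong timezone): agent_id=5 -> matches Alice
  - ticket 6 (Missing icon): agent_id=4 -> matches Karen
  - ticket 7 (Login fails): agent_id=5 -> matches Alice
So 2 of 7 rows are dropped.

SQL:
SELECT a.title, b.name AS agent
FROM tickets a
INNER JOIN agents b ON a.agent_id = b.id

Result:
title          | agent
---------------+------
Memory leak    | Hank 
Stale cache    | Karen
Wrong timezone | Alice
Missing icon   | Karen
Login fails    | Alice


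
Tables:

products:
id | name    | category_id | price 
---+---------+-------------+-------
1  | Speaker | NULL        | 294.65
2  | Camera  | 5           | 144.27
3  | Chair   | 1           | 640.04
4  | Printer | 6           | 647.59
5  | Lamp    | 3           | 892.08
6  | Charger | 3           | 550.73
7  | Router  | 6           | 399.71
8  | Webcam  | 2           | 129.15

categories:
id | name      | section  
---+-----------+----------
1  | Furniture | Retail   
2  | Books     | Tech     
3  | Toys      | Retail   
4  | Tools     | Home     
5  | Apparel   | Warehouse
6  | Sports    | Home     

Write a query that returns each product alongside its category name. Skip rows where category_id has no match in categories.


INNER JOIN keeps only products rows whose category_id matches an id in categories. Walk through each product:
  - product 1 (Speaker): category_id=NULL, no match -> dropped
  - product 2 (Camera): category_id=5 -> matches Apparel
  - product 3 (Chair): category_id=1 -> matches Furniture
  - product 4 (Printer): category_id=6 -> matches Sports
  - product 5 (Lamp): category_id=3 -> matches Toys
  - product 6 (Charger): category_id=3 -> matches Toys
  - product 7 (Router): category_id=6 -> matches Sports
  - product 8 (Webcam): category_id=2 -> matches Books
So 1 of 8 rows is dropped.

SQL:
SELECT a.name, b.name AS category
FROM products a
INNER JOIN categories b ON a.category_id = b.id

Result:
name    | category 
--------+----------
Camera  | Apparel  
Chair   | Furniture
Printer | Sports   
Lamp    | Toys     
Charger | Toys     
Router  | Sports   
Webcam  | Books    


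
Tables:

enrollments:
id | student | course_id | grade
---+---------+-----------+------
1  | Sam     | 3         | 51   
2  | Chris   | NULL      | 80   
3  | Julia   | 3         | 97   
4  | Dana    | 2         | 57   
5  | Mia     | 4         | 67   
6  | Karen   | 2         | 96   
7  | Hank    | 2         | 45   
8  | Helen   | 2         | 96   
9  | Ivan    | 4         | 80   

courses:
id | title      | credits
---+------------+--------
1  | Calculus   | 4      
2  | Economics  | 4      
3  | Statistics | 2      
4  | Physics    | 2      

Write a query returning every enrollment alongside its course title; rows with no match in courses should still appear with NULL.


LEFT JOIN keeps every row from enrollments (the left table); where course_id has no match in courses, the course columns become NULL. Walk through each enrollment:
  - enrollment 1 (Sam): course_id=3 -> matches Statistics
  - enrollment 2 (Chris): course_id=NULL, no match -> kept with NULL
  - enrollment 3 (Julia): course_id=3 -> matches Statistics
  - enrollment 4 (Dana): course_id=2 -> matches Economics
  - enrollment 5 (Mia): course_id=4 -> matches Physics
  - enrollment 6 (Karen): course_id=2 -> matches Economics
  - enrollment 7 (Hank): course_id=2 -> matches Economics
  - enrollment 8 (Helen): course_id=2 -> matches Economics
  - enrollment 9 (Ivan): course_id=4 -> matches Physics
All 9 rows appear; 1 has NULL course.

SQL:
SELECT a.student, b.title AS course
FROM enrollments a
LEFT JOIN courses b ON a.course_id = b.id

Result:
student | course    
--------+-----------
Sam     | Statistics
Chris   | NULL      
Julia   | Statistics
Dana    | Economics 
Mia     | Physics   
Karen   | Economics 
Hank    | Economics 
Helen   | Economics 
Ivan    | Physics   


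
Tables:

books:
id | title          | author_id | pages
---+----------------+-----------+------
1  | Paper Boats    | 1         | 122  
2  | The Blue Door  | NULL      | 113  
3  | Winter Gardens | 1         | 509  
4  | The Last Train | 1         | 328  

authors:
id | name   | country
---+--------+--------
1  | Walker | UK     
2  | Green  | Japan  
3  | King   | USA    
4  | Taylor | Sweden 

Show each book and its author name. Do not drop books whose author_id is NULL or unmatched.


LEFT JOIN keeps every row from books (the left table); where author_id has no match in authors, the author columns become NULL. Walk through each book:
  - book 1 (Paper Boats): author_id=1 -> matches Walker
  - book 2 (The Blue Door): author_id=NULL, no match -> kept with NULL
  - book 3 (Winter Gardens): author_id=1 -> matches Walker
  - book 4 (The Last Train): author_id=1 -> matches Walker
All 4 rows appear; 1 has NULL author.

SQL:
SELECT a.title, b.name AS author
FROM books a
LEFT JOIN authors b ON a.author_id = b.id

Result:
title          | author
---------------+-------
Paper Boats    | Walker
The Blue Door  | NULL  
Winter Gardens | Walker
The Last Train | Walker


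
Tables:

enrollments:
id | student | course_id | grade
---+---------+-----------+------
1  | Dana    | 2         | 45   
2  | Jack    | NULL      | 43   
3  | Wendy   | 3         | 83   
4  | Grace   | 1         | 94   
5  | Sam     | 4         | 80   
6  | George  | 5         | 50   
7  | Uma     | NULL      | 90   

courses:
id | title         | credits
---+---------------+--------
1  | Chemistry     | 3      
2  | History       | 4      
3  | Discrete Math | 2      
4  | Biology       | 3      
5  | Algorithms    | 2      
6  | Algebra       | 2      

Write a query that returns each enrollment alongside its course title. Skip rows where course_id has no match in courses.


INNER JOIN keeps only enrollments rows whose course_id matches an id in courses. Walk through each enrollment:
  - enrollment 1 (Dana): course_id=2 -> matches History
  - enrollment 2 (Jack): course_id=NULL, no match -> dropped
  - enrollment 3 (Wendy): course_id=3 -> matches Discrete Math
  - enrollment 4 (Grace): course_id=1 -> matches Chemistry
  - enrollment 5 (Sam): course_id=4 -> matches Biology
  - enrollment 6 (George): course_id=5 -> matches Algorithms
  - enrollment 7 (Uma): course_id=NULL, no match -> dropped
So 2 of 7 rows are dropped.

SQL:
SELECT a.student, b.title AS course
FROM enrollments a
INNER JOIN courses b ON a.course_id = b.id

Result:
student | course       
--------+--------------
Dana    | History      
Wendy   | Discrete Math
Grace   | Chemistry    
Sam     | Biology      
George  | Algorithms   


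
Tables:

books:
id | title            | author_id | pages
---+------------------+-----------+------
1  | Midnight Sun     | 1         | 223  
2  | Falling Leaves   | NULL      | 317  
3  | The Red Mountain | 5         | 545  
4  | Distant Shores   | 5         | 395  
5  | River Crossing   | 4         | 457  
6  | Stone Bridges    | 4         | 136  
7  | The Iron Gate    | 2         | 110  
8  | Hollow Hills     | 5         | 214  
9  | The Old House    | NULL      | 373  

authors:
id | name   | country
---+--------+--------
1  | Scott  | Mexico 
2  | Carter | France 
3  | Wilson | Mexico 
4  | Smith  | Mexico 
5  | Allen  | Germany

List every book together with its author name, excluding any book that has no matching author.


INNER JOIN keeps only books rows whose author_id matches an id in authors. Walk through each book:
  - book 1 (Midnight Sun): author_id=1 -> matches Scott
  - book 2 (Falling Leaves): author_id=NULL, no match -> dropped
  - book 3 (The Red Mountain): author_id=5 -> matches Allen
  - book 4 (Distant Shores): author_id=5 -> matches Allen
  - book 5 (River Crossing): author_id=4 -> matches Smith
  - book 6 (Stone Bridges): author_id=4 -> matches Smith
  - book 7 (The Iron Gate): author_id=2 -> matches Carter
  - book 8 (Hollow Hills): author_id=5 -> matches Allen
  - book 9 (The Old House): author_id=NULL, no match -> dropped
So 2 of 9 rows are dropped.

SQL:
SELECT a.title, b.name AS author
FROM books a
INNER JOIN authors b ON a.author_id = b.id

Result:
title            | author
-----------------+-------
Midnight Sun     | Scott 
The Red Mountain | Allen 
Distant Shores   | Allen 
River Crossing   | Smith 
Stone Bridges    | Smith 
The Iron Gate    | Carter
Hollow Hills     | Allen 


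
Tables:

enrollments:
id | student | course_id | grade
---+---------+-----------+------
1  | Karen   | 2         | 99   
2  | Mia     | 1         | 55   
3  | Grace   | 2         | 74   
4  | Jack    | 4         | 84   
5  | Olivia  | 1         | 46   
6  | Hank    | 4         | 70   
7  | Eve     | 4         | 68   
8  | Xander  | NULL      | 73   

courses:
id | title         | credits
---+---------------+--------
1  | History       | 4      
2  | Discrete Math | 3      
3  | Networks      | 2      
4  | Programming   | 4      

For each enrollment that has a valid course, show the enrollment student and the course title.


INNER JOIN keeps only enrollments rows whose course_id matches an id in courses. Walk through each enrollment:
  - enrollment 1 (Karen): course_id=2 -> matches Discrete Math
  - enrollment 2 (Mia): course_id=1 -> matches History
  - enrollment 3 (Grace): course_id=2 -> matches Discrete Math
  - enrollment 4 (Jack): course_id=4 -> matches Programming
  - enrollment 5 (Olivia): course_id=1 -> matches History
  - enrollment 6 (Hank): course_id=4 -> matches Programming
  - enrollment 7 (Eve): course_id=4 -> matches Programming
  - enrollment 8 (Xander): course_id=NULL, no match -> dropped
So 1 of 8 rows is dropped.

SQL:
SELECT a.student, b.title AS course
FROM enrollments a
INNER JOIN courses b ON a.course_id = b.id

Result:
student | course       
--------+--------------
Karen   | Discrete Math
Mia     | History      
Grace   | Discrete Math
Jack    | Programming  
Olivia  | History      
Hank    | Programming  
Eve     | Programming  


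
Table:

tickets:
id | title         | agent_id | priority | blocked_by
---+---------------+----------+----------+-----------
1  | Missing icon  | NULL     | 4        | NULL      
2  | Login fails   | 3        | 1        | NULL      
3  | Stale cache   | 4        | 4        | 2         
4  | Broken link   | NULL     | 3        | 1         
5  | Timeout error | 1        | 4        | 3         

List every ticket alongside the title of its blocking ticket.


This is a self-join: tickets is joined to a second copy of itself, matching each row's blocked_by to another row's id. Use LEFT JOIN so rows with blocked_by=NULL are kept.
  - ticket 1 (Missing icon): blocked_by=NULL -> NULL
  - ticket 2 (Login fails): blocked_by=NULL -> NULL
  - ticket 3 (Stale cache): blocked_by=2 -> Login fails
  - ticket 4 (Broken link): blocked_by=1 -> Missing icon
  - ticket 5 (Timeout error): blocked_by=3 -> Stale cache

SQL:
SELECT a.title AS item, b.title AS blocked_by
FROM tickets a
LEFT JOIN tickets b ON a.blocked_by = b.id

Result:
item          | blocked_by  
--------------+-------------
Missing icon  | NULL        
Login fails   | NULL        
Stale cache   | Login fails 
Broken link   | Missing icon
Timeout error | Stale cache 


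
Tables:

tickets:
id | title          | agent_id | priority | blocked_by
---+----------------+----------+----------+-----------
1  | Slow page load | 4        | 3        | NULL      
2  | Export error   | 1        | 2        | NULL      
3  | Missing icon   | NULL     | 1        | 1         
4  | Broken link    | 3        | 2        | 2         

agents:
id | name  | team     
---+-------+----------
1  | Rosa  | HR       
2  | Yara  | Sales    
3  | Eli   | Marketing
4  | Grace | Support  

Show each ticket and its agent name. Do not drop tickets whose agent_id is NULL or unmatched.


LEFT JOIN keeps every row from tickets (the left table); where agent_id has no match in agents, the agent columns become NULL. Walk through each ticket:
  - ticket 1 (Slow page load): agent_id=4 -> matches Grace
  - ticket 2 (Export error): agent_id=1 -> matches Rosa
  - ticket 3 (Missing icon): agent_id=NULL, no match -> kept with NULL
  - ticket 4 (Broken link): agent_id=3 -> matches Eli
All 4 rows appear; 1 has NULL agent.

SQL:
SELECT a.title, b.name AS agent
FROM tickets a
LEFT JOIN agents b ON a.agent_id = b.id

Result:
title          | agent
---------------+------
Slow page load | Grace
Export error   | Rosa 
Missing icon   | NULL 
Broken link    | Eli  


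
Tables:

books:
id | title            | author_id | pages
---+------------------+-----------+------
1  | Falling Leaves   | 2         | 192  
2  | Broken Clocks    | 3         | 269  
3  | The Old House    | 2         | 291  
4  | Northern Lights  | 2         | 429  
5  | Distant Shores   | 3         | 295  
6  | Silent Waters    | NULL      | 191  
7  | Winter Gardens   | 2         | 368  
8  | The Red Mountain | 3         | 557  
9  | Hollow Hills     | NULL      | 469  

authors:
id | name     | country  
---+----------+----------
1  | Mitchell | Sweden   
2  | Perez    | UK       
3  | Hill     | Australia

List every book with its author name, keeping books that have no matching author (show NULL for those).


LEFT JOIN keeps every row from books (the left table); where author_id has no match in authors, the author columns become NULL. Walk through each book:
  - book 1 (Falling Leaves): author_id=2 -> matches Perez
  - book 2 (Broken Clocks): author_id=3 -> matches Hill
  - book 3 (The Old House): author_id=2 -> matches Perez
  - book 4 (Northern Lights): author_id=2 -> matches Perez
  - book 5 (Distant Shores): author_id=3 -> matches Hill
  - book 6 (Silent Waters): author_id=NULL, no match -> kept with NULL
  - book 7 (Winter Gardens): author_id=2 -> matches Perez
  - book 8 (The Red Mountain): author_id=3 -> matches Hill
  - book 9 (Hollow Hills): author_id=NULL, no match -> kept with NULL
All 9 rows appear; 2 have NULL author.

SQL:
SELECT a.title, b.name AS author
FROM books a
LEFT JOIN authors b ON a.author_id = b.id

Result:
title            | author
-----------------+-------
Falling Leaves   | Perez 
Broken Clocks    | Hill  
The Old House    | Perez 
Northern Lights  | Perez 
Distant Shores   | Hill  
Silent Waters    | NULL  
Winter Gardens   | Perez 
The Red Mountain | Hill  
Hollow Hills     | NULL  


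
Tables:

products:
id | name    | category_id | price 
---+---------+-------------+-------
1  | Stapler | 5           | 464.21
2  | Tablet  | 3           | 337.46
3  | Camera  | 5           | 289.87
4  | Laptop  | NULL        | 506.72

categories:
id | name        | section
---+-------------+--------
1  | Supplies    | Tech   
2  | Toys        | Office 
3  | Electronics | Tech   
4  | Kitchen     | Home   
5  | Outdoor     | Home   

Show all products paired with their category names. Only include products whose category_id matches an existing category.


INNER JOIN keeps only products rows whose category_id matches an id in categories. Walk through each product:
  - product 1 (Stapler): category_id=5 -> matches Outdoor
  - product 2 (Tablet): category_id=3 -> matches Electronics
  - product 3 (Camera): category_id=5 -> matches Outdoor
  - product 4 (Laptop): category_id=NULL, no match -> dropped
So 1 of 4 rows is dropped.

SQL:
SELECT a.name, b.name AS category
FROM products a
INNER JOIN categories b ON a.category_id = b.id

Result:
name    | category   
--------+------------
Stapler | Outdoor    
Tablet  | Electronics
Camera  | Outdoor    
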